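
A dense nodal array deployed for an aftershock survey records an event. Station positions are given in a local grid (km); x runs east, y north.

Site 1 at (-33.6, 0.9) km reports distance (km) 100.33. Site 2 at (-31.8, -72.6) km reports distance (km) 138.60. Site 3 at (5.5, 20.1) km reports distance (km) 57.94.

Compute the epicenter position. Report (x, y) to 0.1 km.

62.8 km east, 28.7 km north

Circle about each station: (x + 33.6)² + (y − 0.9)² = 100.33²; (x + 31.8)² + (y + 72.6)² = 138.60²; (x − 5.5)² + (y − 20.1)² = 57.94².
Subtracting the Site 1 equation from the Site 2 and Site 3 equations removes the quadratic terms:
3.6 x − 147.0 y = -3991.62
78.2 x + 38.4 y = 6013.56
Solving the 2×2 system: x ≈ 62.8, y ≈ 28.7 km.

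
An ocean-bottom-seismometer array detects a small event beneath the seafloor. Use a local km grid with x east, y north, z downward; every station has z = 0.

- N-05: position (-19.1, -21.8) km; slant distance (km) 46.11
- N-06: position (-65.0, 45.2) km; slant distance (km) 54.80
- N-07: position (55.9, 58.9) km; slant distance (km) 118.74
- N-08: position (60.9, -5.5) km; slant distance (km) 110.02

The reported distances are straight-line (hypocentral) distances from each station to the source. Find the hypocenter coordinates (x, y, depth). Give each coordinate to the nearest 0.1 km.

x ≈ -44.9 km, y ≈ 3.2 km, depth ≈ 28.9 km

Each station gives a sphere (x−x_i)² + (y−y_i)² + z² = d_i² (stations at z=0).
Subtracting the N-05 sphere from N-06 and N-07: z² cancels, leaving linear equations in x and y:
-91.8 x + 134.0 y = 4551.08
150.0 x + 161.4 y = -6219.09
Solving: x ≈ -44.904, y ≈ 3.200 km (keep extra digits for the depth step; rounded: -44.9, 3.2).
Then from the N-05 sphere: z² = 46.11² − (x + 19.1)² − (y + 21.8)² with x = -44.904, y = 3.200, so z ≈ 28.901 ≈ 28.9 km.
Check against N-08 (with the unrounded solution): distance 110.02 ≈ 110.02 km. ✓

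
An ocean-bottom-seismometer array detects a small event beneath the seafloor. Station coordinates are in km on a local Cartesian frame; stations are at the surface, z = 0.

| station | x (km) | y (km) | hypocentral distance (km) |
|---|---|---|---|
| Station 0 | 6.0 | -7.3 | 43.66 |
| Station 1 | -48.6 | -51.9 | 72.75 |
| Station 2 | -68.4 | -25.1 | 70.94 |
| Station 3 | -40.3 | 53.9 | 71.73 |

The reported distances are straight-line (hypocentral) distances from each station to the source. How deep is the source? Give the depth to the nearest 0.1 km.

Each station gives a sphere (x−x_i)² + (y−y_i)² + z² = d_i² (stations at z=0).
Subtracting the Station 0 sphere from Station 1 and Station 2: z² cancels, leaving linear equations in x and y:
-109.2 x − 89.2 y = 1579.91
-148.8 x − 35.6 y = 2092.99
Solving: x ≈ -13.899, y ≈ -0.696 km (keep extra digits for the depth step; rounded: -13.9, -0.7).
Then from the Station 0 sphere: z² = 43.66² − (x − 6.0)² − (y + 7.3)² with x = -13.899, y = -0.696, so z ≈ 38.296 ≈ 38.3 km.

z ≈ 38.3 km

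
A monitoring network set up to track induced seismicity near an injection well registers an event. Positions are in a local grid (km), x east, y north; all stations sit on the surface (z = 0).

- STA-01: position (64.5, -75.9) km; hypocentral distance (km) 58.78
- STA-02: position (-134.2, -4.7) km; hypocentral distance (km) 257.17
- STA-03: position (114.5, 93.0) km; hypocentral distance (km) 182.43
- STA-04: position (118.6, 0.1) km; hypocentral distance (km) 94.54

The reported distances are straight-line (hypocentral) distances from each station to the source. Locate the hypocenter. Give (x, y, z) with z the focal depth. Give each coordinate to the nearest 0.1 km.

Each station gives a sphere (x−x_i)² + (y−y_i)² + z² = d_i² (stations at z=0).
Subtracting the STA-01 sphere from STA-02 and STA-03: z² cancels, leaving linear equations in x and y:
-397.4 x + 142.4 y = -54570.65
100.0 x + 337.8 y = -17987.43
Solving: x ≈ 106.899, y ≈ -84.894 km (keep extra digits for the depth step; rounded: 106.9, -84.9).
Then from the STA-01 sphere: z² = 58.78² − (x − 64.5)² − (y + 75.9)² with x = 106.899, y = -84.894, so z ≈ 39.705 ≈ 39.7 km.

x ≈ 106.9 km, y ≈ -84.9 km, depth ≈ 39.7 km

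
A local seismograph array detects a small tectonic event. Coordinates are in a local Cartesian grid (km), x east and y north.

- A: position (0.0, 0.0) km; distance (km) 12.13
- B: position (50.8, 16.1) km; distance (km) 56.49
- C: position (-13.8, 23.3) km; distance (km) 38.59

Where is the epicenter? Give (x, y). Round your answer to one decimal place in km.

x ≈ 1.8 km, y ≈ -12.0 km

Circle about each station: x² + y² = 12.13²; (x − 50.8)² + (y − 16.1)² = 56.49²; (x + 13.8)² + (y − 23.3)² = 38.59².
Subtracting the A equation from the B and C equations removes the quadratic terms:
101.6 x + 32.2 y = -204.13
-27.6 x + 46.6 y = -608.72
Solving the 2×2 system: x ≈ 1.8, y ≈ -12.0 km.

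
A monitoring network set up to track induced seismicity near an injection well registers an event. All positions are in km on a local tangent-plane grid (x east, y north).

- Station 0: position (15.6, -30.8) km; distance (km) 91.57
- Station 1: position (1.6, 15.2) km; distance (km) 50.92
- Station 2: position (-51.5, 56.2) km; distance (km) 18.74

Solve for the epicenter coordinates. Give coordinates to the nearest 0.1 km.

Circle about each station: (x − 15.6)² + (y + 30.8)² = 91.57²; (x − 1.6)² + (y − 15.2)² = 50.92²; (x + 51.5)² + (y − 56.2)² = 18.74².
Subtracting the Station 0 equation from the Station 1 and Station 2 equations removes the quadratic terms:
-28.0 x + 92.0 y = 4833.82
-134.2 x + 174.0 y = 12652.57
Solving the 2×2 system: x ≈ -43.2, y ≈ 39.4 km.

-43.2 km east, 39.4 km north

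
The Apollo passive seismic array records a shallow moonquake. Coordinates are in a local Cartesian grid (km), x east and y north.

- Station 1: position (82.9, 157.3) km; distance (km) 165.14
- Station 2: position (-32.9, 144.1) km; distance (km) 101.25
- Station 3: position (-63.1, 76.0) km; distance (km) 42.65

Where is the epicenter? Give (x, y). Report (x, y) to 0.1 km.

(-36.2, 42.9)

Circle about each station: (x − 82.9)² + (y − 157.3)² = 165.14²; (x + 32.9)² + (y − 144.1)² = 101.25²; (x + 63.1)² + (y − 76.0)² = 42.65².
Subtracting the Station 1 equation from the Station 2 and Station 3 equations removes the quadratic terms:
-231.6 x − 26.4 y = 7251.18
-292.0 x − 162.6 y = 3594.11
Solving the 2×2 system: x ≈ -36.2, y ≈ 42.9 km.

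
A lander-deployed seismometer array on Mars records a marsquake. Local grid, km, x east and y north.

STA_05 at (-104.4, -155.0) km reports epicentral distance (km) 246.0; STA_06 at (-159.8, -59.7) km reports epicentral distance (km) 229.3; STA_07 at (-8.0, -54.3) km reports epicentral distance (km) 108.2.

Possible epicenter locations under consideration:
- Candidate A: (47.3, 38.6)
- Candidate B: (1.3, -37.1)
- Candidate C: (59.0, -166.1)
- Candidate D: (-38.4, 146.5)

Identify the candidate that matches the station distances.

Candidate A

For each candidate, compare |candidate − station| to the reported distance:
Candidate A: residuals STA_05 0.0, STA_06 0.1, STA_07 0.1 → max 0.1 km
Candidate B: residuals STA_05 87.7, STA_06 66.6, STA_07 88.6 → max 88.6 km
Candidate C: residuals STA_05 82.2, STA_06 14.0, STA_07 22.1 → max 82.2 km
Candidate D: residuals STA_05 62.6, STA_06 10.0, STA_07 94.9 → max 94.9 km
Only Candidate A has all residuals ≈ 0.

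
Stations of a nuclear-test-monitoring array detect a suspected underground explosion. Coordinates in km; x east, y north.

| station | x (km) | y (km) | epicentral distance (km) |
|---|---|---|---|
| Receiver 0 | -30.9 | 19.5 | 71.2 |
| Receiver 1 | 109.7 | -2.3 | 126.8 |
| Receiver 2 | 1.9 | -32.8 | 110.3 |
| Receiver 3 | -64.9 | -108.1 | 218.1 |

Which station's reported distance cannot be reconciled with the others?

Solve using three stations at a time. Using Receiver 0, Receiver 1, Receiver 2 (subtract circle equations pairwise → linear system) gives (x, y) ≈ (10.9, 77.1).
Distances from that point to each station vs reported:
  Receiver 0: calculated 71.2 vs reported 71.2 → residual 0.0 km
  Receiver 1: calculated 126.8 vs reported 126.8 → residual 0.0 km
  Receiver 2: calculated 110.3 vs reported 110.3 → residual 0.0 km
  Receiver 3: calculated 200.1 vs reported 218.1 → residual 18.0 km
Receiver 0, Receiver 1, Receiver 2 are mutually consistent (residuals ≈ 0); Receiver 3 is off by 18.0 km.

Receiver 3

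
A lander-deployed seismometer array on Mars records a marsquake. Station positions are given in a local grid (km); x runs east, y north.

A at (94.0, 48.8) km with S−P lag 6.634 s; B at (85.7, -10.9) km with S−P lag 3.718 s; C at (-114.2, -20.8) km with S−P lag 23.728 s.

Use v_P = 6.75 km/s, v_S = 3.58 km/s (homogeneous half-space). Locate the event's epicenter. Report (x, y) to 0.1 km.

x ≈ 64.4 km, y ≈ 7.8 km

Distance from S−P lag: d = Δt · v_P v_S / (v_P − v_S) = Δt · (6.75·3.58)/(6.75−3.58) ≈ 7.6230·Δt.
So d_A = 50.57, d_B = 28.34, d_C = 180.88 km.
Circle about each station: (x − 94.0)² + (y − 48.8)² = 50.57²; (x − 85.7)² + (y + 10.9)² = 28.34²; (x + 114.2)² + (y + 20.8)² = 180.88².
Subtracting the A equation from the B and C equations removes the quadratic terms:
-16.6 x − 119.4 y = -1999.97
-416.4 x − 139.2 y = -27903.41
Solving the 2×2 system: x ≈ 64.4, y ≈ 7.8 km.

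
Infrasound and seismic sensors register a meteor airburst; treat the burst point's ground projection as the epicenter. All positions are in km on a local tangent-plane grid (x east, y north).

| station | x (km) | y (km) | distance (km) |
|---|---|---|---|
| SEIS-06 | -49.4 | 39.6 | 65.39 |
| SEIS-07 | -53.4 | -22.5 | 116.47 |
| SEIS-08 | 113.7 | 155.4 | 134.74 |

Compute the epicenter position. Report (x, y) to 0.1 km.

Circle about each station: (x + 49.4)² + (y − 39.6)² = 65.39²; (x + 53.4)² + (y + 22.5)² = 116.47²; (x − 113.7)² + (y − 155.4)² = 134.74².
Subtracting the SEIS-06 equation from the SEIS-07 and SEIS-08 equations removes the quadratic terms:
-8.0 x − 124.2 y = -9940.12
326.2 x + 231.6 y = 19189.31
Solving the 2×2 system: x ≈ 2.1, y ≈ 79.9 km.

(2.1, 79.9)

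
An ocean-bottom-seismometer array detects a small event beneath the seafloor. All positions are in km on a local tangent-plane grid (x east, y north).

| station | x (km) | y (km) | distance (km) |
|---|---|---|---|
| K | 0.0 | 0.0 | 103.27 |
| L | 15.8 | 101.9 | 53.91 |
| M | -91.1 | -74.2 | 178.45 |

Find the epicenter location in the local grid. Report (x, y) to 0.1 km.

Circle about each station: x² + y² = 103.27²; (x − 15.8)² + (y − 101.9)² = 53.91²; (x + 91.1)² + (y + 74.2)² = 178.45².
Subtracting the K equation from the L and M equations removes the quadratic terms:
31.6 x + 203.8 y = 18391.65
-182.2 x − 148.4 y = -7374.86
Solving the 2×2 system: x ≈ -37.8, y ≈ 96.1 km.

x ≈ -37.8 km, y ≈ 96.1 km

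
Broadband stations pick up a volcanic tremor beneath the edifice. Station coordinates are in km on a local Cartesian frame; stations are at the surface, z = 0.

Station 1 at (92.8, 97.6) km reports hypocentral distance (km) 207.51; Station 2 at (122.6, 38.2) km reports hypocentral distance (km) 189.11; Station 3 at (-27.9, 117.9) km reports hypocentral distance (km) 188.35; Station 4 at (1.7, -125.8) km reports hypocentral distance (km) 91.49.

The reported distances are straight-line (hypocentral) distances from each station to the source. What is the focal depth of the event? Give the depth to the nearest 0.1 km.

z ≈ 58.0 km

Each station gives a sphere (x−x_i)² + (y−y_i)² + z² = d_i² (stations at z=0).
Subtracting the Station 1 sphere from Station 2 and Station 3: z² cancels, leaving linear equations in x and y:
59.6 x − 118.8 y = 5650.21
-241.4 x + 40.6 y = 4125.90
Solving: x ≈ -27.403, y ≈ -61.308 km (keep extra digits for the depth step; rounded: -27.4, -61.3).
Then from the Station 1 sphere: z² = 207.51² − (x − 92.8)² − (y − 97.6)² with x = -27.403, y = -61.308, so z ≈ 57.965 ≈ 58.0 km.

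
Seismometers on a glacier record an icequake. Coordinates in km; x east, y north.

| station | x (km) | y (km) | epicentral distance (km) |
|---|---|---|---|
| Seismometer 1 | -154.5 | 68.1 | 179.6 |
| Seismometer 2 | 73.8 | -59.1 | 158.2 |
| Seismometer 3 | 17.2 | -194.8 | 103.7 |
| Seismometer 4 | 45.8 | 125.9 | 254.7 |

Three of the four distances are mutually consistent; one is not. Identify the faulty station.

Seismometer 3

Solve using three stations at a time. Using Seismometer 1, Seismometer 2, Seismometer 4 (subtract circle equations pairwise → linear system) gives (x, y) ≈ (-80.2, -95.5).
Distances from that point to each station vs reported:
  Seismometer 1: calculated 179.7 vs reported 179.6 → residual 0.1 km
  Seismometer 2: calculated 158.3 vs reported 158.2 → residual 0.1 km
  Seismometer 3: calculated 139.1 vs reported 103.7 → residual 35.4 km
  Seismometer 4: calculated 254.7 vs reported 254.7 → residual 0.0 km
Seismometer 1, Seismometer 2, Seismometer 4 are mutually consistent (residuals ≈ 0); Seismometer 3 is off by 35.4 km.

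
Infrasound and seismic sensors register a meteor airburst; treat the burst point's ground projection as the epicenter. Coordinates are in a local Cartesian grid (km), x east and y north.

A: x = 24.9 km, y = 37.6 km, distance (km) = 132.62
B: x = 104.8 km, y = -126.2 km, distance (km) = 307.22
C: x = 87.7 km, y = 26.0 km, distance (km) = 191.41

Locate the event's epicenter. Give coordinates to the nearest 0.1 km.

Circle about each station: (x − 24.9)² + (y − 37.6)² = 132.62²; (x − 104.8)² + (y + 126.2)² = 307.22²; (x − 87.7)² + (y − 26.0)² = 191.41².
Subtracting the A equation from the B and C equations removes the quadratic terms:
159.8 x − 327.6 y = -51920.35
125.6 x − 23.2 y = -12716.20
Solving the 2×2 system: x ≈ -79.1, y ≈ 119.9 km.
Check against A (with the unrounded x, y): √((x − 24.9)²+(y − 37.6)²) = 132.62 ≈ 132.62 km. ✓

x ≈ -79.1 km, y ≈ 119.9 km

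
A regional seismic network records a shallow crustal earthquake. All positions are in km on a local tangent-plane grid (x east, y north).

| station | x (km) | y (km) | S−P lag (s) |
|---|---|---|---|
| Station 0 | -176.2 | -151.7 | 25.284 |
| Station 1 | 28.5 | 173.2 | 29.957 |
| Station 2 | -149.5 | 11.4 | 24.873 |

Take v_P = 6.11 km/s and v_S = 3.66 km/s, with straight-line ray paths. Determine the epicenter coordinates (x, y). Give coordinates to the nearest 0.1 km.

Distance from S−P lag: d = Δt · v_P v_S / (v_P − v_S) = Δt · (6.11·3.66)/(6.11−3.66) ≈ 9.1276·Δt.
So d_Station 0 = 230.78, d_Station 1 = 273.44, d_Station 2 = 227.03 km.
Circle about each station: (x + 176.2)² + (y + 151.7)² = 230.78²; (x − 28.5)² + (y − 173.2)² = 273.44²; (x + 149.5)² + (y − 11.4)² = 227.03².
Subtracting pairs of circle equations eliminates x²+y² and gives linear equations (the radical axes):
409.4 x + 649.8 y = -44758.87
53.4 x + 326.2 y = -29862.33
Solving the 2×2 system: x ≈ 48.6, y ≈ -99.5 km.

(48.6, -99.5)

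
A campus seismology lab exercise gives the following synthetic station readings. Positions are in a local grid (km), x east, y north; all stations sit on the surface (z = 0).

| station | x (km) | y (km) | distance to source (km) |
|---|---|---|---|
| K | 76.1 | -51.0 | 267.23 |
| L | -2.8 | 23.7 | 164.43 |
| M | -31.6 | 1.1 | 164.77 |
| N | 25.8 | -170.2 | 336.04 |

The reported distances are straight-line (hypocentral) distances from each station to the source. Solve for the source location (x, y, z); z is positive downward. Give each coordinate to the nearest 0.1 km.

x ≈ -108.0 km, y ≈ 130.6 km, depth ≈ 67.4 km

Each station gives a sphere (x−x_i)² + (y−y_i)² + z² = d_i² (stations at z=0).
Subtracting the K sphere from L and M: z² cancels, leaving linear equations in x and y:
-157.8 x + 149.4 y = 36551.97
-215.4 x + 104.2 y = 36870.28
Solving: x ≈ -108.000, y ≈ 130.586 km (keep extra digits for the depth step; rounded: -108.0, 130.6).
Then from the K sphere: z² = 267.23² − (x − 76.1)² − (y + 51.0)² with x = -108.000, y = 130.586, so z ≈ 67.421 ≈ 67.4 km.
Check against N (with the unrounded solution): distance 336.04 ≈ 336.04 km. ✓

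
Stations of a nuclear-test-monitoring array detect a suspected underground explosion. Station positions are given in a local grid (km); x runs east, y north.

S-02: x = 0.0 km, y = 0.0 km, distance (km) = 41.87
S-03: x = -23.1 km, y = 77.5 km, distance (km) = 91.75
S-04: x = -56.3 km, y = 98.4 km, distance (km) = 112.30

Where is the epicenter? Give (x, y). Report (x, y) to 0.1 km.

Circle about each station: x² + y² = 41.87²; (x + 23.1)² + (y − 77.5)² = 91.75²; (x + 56.3)² + (y − 98.4)² = 112.30².
Subtracting the S-02 equation from the S-03 and S-04 equations removes the quadratic terms:
-46.2 x + 155.0 y = -125.11
-112.6 x + 196.8 y = 1994.06
Solving the 2×2 system: x ≈ -39.9, y ≈ -12.7 km.
Check against S-02 (with the unrounded x, y): √(x²+y²) = 41.89 ≈ 41.87 km. ✓

x ≈ -39.9 km, y ≈ -12.7 km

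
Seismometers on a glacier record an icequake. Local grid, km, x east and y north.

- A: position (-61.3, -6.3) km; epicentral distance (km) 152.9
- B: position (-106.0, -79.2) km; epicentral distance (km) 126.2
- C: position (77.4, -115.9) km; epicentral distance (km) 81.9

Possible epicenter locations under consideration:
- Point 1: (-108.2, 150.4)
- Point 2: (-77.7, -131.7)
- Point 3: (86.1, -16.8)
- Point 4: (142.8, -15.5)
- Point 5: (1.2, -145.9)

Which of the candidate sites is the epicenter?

For each candidate, compare |candidate − station| to the reported distance:
Point 1: residuals A 10.7, B 103.4, C 242.7 → max 242.7 km
Point 2: residuals A 26.4, B 66.6, C 74.0 → max 74.0 km
Point 3: residuals A 5.1, B 75.8, C 17.6 → max 75.8 km
Point 4: residuals A 51.4, B 130.6, C 37.9 → max 130.6 km
Point 5: residuals A 0.1, B 0.1, C 0.0 → max 0.1 km
Only Point 5 has all residuals ≈ 0.

Point 5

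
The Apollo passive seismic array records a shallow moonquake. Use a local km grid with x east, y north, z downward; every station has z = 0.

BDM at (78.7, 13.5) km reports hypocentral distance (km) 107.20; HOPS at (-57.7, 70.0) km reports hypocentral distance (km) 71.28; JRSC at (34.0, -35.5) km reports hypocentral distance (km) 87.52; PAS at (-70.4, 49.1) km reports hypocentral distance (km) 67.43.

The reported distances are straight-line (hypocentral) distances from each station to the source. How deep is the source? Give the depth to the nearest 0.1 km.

depth ≈ 37.1 km

Each station gives a sphere (x−x_i)² + (y−y_i)² + z² = d_i² (stations at z=0).
Subtracting the BDM sphere from HOPS and JRSC: z² cancels, leaving linear equations in x and y:
-272.8 x + 113.0 y = 8264.35
-89.4 x − 98.0 y = -127.60
Solving: x ≈ -21.595, y ≈ 21.002 km (keep extra digits for the depth step; rounded: -21.6, 21.0).
Then from the BDM sphere: z² = 107.20² − (x − 78.7)² − (y − 13.5)² with x = -21.595, y = 21.002, so z ≈ 37.101 ≈ 37.1 km.
Check against PAS (with the unrounded solution): distance 67.44 ≈ 67.43 km. ✓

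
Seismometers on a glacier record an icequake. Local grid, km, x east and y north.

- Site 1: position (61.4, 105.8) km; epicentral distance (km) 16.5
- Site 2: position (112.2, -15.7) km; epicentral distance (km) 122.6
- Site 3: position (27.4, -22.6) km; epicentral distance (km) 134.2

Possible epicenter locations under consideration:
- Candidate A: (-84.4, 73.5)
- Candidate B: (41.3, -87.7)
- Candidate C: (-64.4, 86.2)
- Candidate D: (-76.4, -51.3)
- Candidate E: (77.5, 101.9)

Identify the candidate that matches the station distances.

Candidate E

For each candidate, compare |candidate − station| to the reported distance:
Candidate A: residuals Site 1 132.8, Site 2 93.3, Site 3 13.2 → max 132.8 km
Candidate B: residuals Site 1 178.0, Site 2 21.6, Site 3 67.6 → max 178.0 km
Candidate C: residuals Site 1 110.8, Site 2 81.3, Site 3 8.2 → max 110.8 km
Candidate D: residuals Site 1 192.5, Site 2 69.3, Site 3 26.5 → max 192.5 km
Candidate E: residuals Site 1 0.1, Site 2 0.0, Site 3 0.0 → max 0.1 km
Only Candidate E has all residuals ≈ 0.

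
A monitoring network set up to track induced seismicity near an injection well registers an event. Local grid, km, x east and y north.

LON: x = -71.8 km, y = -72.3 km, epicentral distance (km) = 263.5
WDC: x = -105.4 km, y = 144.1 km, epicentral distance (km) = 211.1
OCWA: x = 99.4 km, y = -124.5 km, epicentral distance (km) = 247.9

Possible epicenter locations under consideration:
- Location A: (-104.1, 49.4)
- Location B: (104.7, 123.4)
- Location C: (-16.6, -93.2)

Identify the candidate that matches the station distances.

For each candidate, compare |candidate − station| to the reported distance:
Location A: residuals LON 137.6, WDC 116.4, OCWA 19.8 → max 137.6 km
Location B: residuals LON 0.0, WDC 0.0, OCWA 0.1 → max 0.1 km
Location C: residuals LON 204.5, WDC 42.3, OCWA 127.8 → max 204.5 km
Only Location B has all residuals ≈ 0.

Location B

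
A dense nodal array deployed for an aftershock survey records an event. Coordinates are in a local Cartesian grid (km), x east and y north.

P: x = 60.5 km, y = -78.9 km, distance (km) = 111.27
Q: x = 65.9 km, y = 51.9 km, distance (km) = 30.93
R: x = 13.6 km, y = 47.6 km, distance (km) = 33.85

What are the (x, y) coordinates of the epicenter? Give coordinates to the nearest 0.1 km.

43.1 km east, 31.0 km north

Circle about each station: (x − 60.5)² + (y + 78.9)² = 111.27²; (x − 65.9)² + (y − 51.9)² = 30.93²; (x − 13.6)² + (y − 47.6)² = 33.85².
Subtracting the P equation from the Q and R equations removes the quadratic terms:
10.8 x + 261.6 y = 8575.31
-93.8 x + 253.0 y = 3800.45
Solving the 2×2 system: x ≈ 43.1, y ≈ 31.0 km.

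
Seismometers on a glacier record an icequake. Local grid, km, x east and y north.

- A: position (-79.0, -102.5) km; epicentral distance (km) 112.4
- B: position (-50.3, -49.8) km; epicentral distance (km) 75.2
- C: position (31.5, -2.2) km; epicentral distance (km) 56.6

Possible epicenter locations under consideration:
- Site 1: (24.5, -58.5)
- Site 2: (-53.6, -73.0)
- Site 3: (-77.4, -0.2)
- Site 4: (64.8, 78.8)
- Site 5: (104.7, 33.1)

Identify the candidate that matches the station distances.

For each candidate, compare |candidate − station| to the reported distance:
Site 1: residuals A 0.1, B 0.1, C 0.1 → max 0.1 km
Site 2: residuals A 73.5, B 51.8, C 54.1 → max 73.5 km
Site 3: residuals A 10.1, B 18.7, C 52.3 → max 52.3 km
Site 4: residuals A 119.0, B 97.4, C 31.0 → max 119.0 km
Site 5: residuals A 115.9, B 100.6, C 24.7 → max 115.9 km
Only Site 1 has all residuals ≈ 0.

Site 1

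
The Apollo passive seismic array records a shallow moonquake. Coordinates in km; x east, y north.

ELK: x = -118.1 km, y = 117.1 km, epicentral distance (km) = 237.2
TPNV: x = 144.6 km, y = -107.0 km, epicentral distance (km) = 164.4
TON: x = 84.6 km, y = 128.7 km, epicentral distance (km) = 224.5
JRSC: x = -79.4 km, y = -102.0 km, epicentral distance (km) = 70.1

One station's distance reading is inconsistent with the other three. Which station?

ELK

Solve using three stations at a time. Using TPNV, TON, JRSC (subtract circle equations pairwise → linear system) gives (x, y) ≈ (-16.0, -72.0).
Distances from that point to each station vs reported:
  ELK: calculated 214.9 vs reported 237.2 → residual 22.3 km
  TPNV: calculated 164.4 vs reported 164.4 → residual 0.0 km
  TON: calculated 224.5 vs reported 224.5 → residual 0.0 km
  JRSC: calculated 70.1 vs reported 70.1 → residual 0.0 km
TPNV, TON, JRSC are mutually consistent (residuals ≈ 0); ELK is off by 22.3 km.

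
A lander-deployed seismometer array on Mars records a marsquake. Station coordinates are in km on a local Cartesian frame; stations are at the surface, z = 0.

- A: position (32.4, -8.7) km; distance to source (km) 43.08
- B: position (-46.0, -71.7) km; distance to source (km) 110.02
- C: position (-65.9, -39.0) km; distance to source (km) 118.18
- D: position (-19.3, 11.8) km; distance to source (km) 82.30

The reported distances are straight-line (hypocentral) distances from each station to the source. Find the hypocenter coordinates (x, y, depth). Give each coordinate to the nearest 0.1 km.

x ≈ 44.5 km, y ≈ -22.7 km, depth ≈ 38.9 km

Each station gives a sphere (x−x_i)² + (y−y_i)² + z² = d_i² (stations at z=0).
Subtracting the A sphere from B and C: z² cancels, leaving linear equations in x and y:
-156.8 x − 126.0 y = -4117.07
-196.6 x − 60.6 y = -7372.27
Solving: x ≈ 44.495, y ≈ -22.696 km (keep extra digits for the depth step; rounded: 44.5, -22.7).
Then from the A sphere: z² = 43.08² − (x − 32.4)² − (y + 8.7)² with x = 44.495, y = -22.696, so z ≈ 38.906 ≈ 38.9 km.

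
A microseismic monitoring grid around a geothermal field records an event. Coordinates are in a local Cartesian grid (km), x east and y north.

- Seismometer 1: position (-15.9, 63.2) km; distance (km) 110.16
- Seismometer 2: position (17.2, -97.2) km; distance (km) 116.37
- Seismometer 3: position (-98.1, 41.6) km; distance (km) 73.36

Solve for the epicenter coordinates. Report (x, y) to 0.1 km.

(-76.8, -28.6)

Circle about each station: (x + 15.9)² + (y − 63.2)² = 110.16²; (x − 17.2)² + (y + 97.2)² = 116.37²; (x + 98.1)² + (y − 41.6)² = 73.36².
Subtracting the Seismometer 1 equation from the Seismometer 2 and Seismometer 3 equations removes the quadratic terms:
66.2 x − 320.8 y = 4089.88
-164.4 x − 43.2 y = 13860.66
Solving the 2×2 system: x ≈ -76.8, y ≈ -28.6 km.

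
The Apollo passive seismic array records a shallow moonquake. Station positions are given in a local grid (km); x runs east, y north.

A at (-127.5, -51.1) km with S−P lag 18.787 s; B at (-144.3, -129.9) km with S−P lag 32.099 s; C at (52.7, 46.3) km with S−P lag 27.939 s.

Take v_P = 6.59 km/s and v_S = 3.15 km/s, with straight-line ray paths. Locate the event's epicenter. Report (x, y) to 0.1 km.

x ≈ -115.2 km, y ≈ 61.6 km

Distance from S−P lag: d = Δt · v_P v_S / (v_P − v_S) = Δt · (6.59·3.15)/(6.59−3.15) ≈ 6.0344·Δt.
So d_A = 113.37, d_B = 193.70, d_C = 168.60 km.
Circle about each station: (x + 127.5)² + (y + 51.1)² = 113.37²; (x + 144.3)² + (y + 129.9)² = 193.70²; (x − 52.7)² + (y − 46.3)² = 168.60².
Subtracting the A equation from the B and C equations removes the quadratic terms:
-33.6 x − 157.6 y = -5837.89
360.4 x + 194.8 y = -29519.68
Solving the 2×2 system: x ≈ -115.2, y ≈ 61.6 km.
Check against A (with the unrounded x, y): √((x + 127.5)²+(y + 51.1)²) = 113.37 ≈ 113.37 km. ✓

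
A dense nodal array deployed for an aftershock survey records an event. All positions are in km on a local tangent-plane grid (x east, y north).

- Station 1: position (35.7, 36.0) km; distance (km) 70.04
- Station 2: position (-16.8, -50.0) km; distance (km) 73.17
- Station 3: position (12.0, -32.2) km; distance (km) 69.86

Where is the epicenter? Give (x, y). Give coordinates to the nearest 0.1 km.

-32.8 km east, 21.4 km north

Circle about each station: (x − 35.7)² + (y − 36.0)² = 70.04²; (x + 16.8)² + (y + 50.0)² = 73.17²; (x − 12.0)² + (y + 32.2)² = 69.86².
Subtracting pairs of circle equations eliminates x²+y² and gives linear equations (the radical axes):
-105.0 x − 172.0 y = -236.50
-47.4 x − 136.4 y = -1364.47
Solving the 2×2 system: x ≈ -32.8, y ≈ 21.4 km.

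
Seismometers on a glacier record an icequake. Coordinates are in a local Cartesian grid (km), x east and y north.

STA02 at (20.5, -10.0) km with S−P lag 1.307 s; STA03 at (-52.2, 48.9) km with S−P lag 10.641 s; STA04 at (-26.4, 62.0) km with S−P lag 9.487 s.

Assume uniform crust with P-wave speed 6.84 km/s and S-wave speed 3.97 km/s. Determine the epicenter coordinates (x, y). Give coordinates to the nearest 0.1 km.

Distance from S−P lag: d = Δt · v_P v_S / (v_P − v_S) = Δt · (6.84·3.97)/(6.84−3.97) ≈ 9.4616·Δt.
So d_STA02 = 12.37, d_STA03 = 100.68, d_STA04 = 89.76 km.
Circle about each station: (x − 20.5)² + (y + 10.0)² = 12.37²; (x + 52.2)² + (y − 48.9)² = 100.68²; (x + 26.4)² + (y − 62.0)² = 89.76².
Subtracting pairs of circle equations eliminates x²+y² and gives linear equations (the radical axes):
-145.4 x + 117.8 y = -5387.65
-93.8 x + 144.0 y = -3883.13
Solving the 2×2 system: x ≈ 32.2, y ≈ -6.0 km.

32.2 km east, -6.0 km north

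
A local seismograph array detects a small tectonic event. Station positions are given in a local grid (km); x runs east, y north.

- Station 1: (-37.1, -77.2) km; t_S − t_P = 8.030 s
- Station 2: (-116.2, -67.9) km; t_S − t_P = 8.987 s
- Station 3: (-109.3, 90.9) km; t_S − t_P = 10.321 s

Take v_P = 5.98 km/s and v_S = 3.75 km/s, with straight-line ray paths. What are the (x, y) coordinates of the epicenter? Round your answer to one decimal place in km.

Distance from S−P lag: d = Δt · v_P v_S / (v_P − v_S) = Δt · (5.98·3.75)/(5.98−3.75) ≈ 10.0561·Δt.
So d_Station 1 = 80.75, d_Station 2 = 90.37, d_Station 3 = 103.79 km.
Circle about each station: (x + 37.1)² + (y + 77.2)² = 80.75²; (x + 116.2)² + (y + 67.9)² = 90.37²; (x + 109.3)² + (y − 90.9)² = 103.79².
Subtracting the Station 1 equation from the Station 2 and Station 3 equations removes the quadratic terms:
-158.2 x + 18.6 y = 9130.43
-144.4 x + 336.2 y = 8621.25
Solving the 2×2 system: x ≈ -57.6, y ≈ 0.9 km.

x ≈ -57.6 km, y ≈ 0.9 km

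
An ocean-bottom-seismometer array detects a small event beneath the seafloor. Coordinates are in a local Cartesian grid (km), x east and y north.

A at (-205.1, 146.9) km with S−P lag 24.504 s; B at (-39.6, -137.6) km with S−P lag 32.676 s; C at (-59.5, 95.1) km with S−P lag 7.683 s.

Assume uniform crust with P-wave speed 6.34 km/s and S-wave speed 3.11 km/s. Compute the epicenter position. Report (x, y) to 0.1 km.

Distance from S−P lag: d = Δt · v_P v_S / (v_P − v_S) = Δt · (6.34·3.11)/(6.34−3.11) ≈ 6.1045·Δt.
So d_A = 149.58, d_B = 199.47, d_C = 46.90 km.
Circle about each station: (x + 205.1)² + (y − 146.9)² = 149.58²; (x + 39.6)² + (y + 137.6)² = 199.47²; (x + 59.5)² + (y − 95.1)² = 46.90².
Subtracting the A equation from the B and C equations removes the quadratic terms:
331.0 x − 569.0 y = -60557.80
291.2 x − 103.6 y = -30886.79
Solving the 2×2 system: x ≈ -86.0, y ≈ 56.4 km.
Check against A (with the unrounded x, y): √((x + 205.1)²+(y − 146.9)²) = 149.58 ≈ 149.58 km. ✓

(-86.0, 56.4)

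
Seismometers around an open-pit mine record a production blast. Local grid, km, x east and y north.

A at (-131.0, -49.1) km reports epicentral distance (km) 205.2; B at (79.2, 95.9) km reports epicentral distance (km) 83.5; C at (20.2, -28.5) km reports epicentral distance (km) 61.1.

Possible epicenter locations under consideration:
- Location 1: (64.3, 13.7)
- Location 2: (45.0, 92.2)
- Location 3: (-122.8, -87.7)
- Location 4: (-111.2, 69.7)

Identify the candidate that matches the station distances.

For each candidate, compare |candidate − station| to the reported distance:
Location 1: residuals A 0.1, B 0.0, C 0.1 → max 0.1 km
Location 2: residuals A 20.5, B 49.1, C 62.1 → max 62.1 km
Location 3: residuals A 165.7, B 189.5, C 93.7 → max 189.5 km
Location 4: residuals A 84.8, B 108.7, C 102.9 → max 108.7 km
Only Location 1 has all residuals ≈ 0.

Location 1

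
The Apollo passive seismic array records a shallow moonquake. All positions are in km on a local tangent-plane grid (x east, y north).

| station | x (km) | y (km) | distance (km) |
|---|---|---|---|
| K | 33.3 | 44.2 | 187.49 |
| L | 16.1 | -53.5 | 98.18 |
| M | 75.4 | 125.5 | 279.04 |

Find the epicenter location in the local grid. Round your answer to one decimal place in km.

Circle about each station: (x − 33.3)² + (y − 44.2)² = 187.49²; (x − 16.1)² + (y + 53.5)² = 98.18²; (x − 75.4)² + (y − 125.5)² = 279.04².
Subtracting the K equation from the L and M equations removes the quadratic terms:
-34.4 x − 195.4 y = 25572.12
84.2 x + 162.6 y = -24337.94
Solving the 2×2 system: x ≈ -55.0, y ≈ -121.2 km.
Check against K (with the unrounded x, y): √((x − 33.3)²+(y − 44.2)²) = 187.49 ≈ 187.49 km. ✓

(-55.0, -121.2)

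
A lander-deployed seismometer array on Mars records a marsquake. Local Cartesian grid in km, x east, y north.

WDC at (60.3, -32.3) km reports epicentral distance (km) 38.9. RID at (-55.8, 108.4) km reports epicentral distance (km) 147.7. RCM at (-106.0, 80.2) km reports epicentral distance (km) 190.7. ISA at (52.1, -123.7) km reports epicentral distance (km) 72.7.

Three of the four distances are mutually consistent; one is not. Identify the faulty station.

RID

Solve using three stations at a time. Using WDC, RCM, ISA (subtract circle equations pairwise → linear system) gives (x, y) ≈ (28.6, -54.9).
Distances from that point to each station vs reported:
  WDC: calculated 38.9 vs reported 38.9 → residual 0.0 km
  RID: calculated 183.8 vs reported 147.7 → residual 36.1 km
  RCM: calculated 190.7 vs reported 190.7 → residual 0.0 km
  ISA: calculated 72.7 vs reported 72.7 → residual 0.0 km
WDC, RCM, ISA are mutually consistent (residuals ≈ 0); RID is off by 36.1 km.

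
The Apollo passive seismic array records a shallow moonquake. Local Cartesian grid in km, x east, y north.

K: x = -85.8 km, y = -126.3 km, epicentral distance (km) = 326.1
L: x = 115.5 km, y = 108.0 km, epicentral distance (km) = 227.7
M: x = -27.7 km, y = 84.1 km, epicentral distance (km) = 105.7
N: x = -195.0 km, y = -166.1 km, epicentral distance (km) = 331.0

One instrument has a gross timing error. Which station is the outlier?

K

Solve using three stations at a time. Using L, M, N (subtract circle equations pairwise → linear system) gives (x, y) ≈ (-107.7, 153.1).
Distances from that point to each station vs reported:
  K: calculated 280.3 vs reported 326.1 → residual 45.8 km
  L: calculated 227.7 vs reported 227.7 → residual 0.0 km
  M: calculated 105.6 vs reported 105.7 → residual 0.1 km
  N: calculated 331.0 vs reported 331.0 → residual 0.0 km
L, M, N are mutually consistent (residuals ≈ 0); K is off by 45.8 km.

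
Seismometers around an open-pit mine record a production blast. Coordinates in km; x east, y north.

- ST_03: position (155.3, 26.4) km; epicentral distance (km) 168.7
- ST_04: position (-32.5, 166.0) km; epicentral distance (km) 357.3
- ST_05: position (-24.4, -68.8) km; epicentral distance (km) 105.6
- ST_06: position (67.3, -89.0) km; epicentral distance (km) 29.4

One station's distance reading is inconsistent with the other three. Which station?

ST_04

Solve using three stations at a time. Using ST_03, ST_05, ST_06 (subtract circle equations pairwise → linear system) gives (x, y) ≈ (68.8, -118.5).
Distances from that point to each station vs reported:
  ST_03: calculated 168.7 vs reported 168.7 → residual 0.0 km
  ST_04: calculated 302.0 vs reported 357.3 → residual 55.3 km
  ST_05: calculated 105.6 vs reported 105.6 → residual 0.0 km
  ST_06: calculated 29.5 vs reported 29.4 → residual 0.1 km
ST_03, ST_05, ST_06 are mutually consistent (residuals ≈ 0); ST_04 is off by 55.3 km.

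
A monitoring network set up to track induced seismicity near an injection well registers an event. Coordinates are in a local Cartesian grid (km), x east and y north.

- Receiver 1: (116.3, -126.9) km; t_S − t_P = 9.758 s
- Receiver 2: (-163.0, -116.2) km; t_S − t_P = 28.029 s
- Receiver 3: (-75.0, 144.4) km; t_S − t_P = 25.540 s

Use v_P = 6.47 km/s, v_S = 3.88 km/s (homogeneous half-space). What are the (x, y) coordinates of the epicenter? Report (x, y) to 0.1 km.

Distance from S−P lag: d = Δt · v_P v_S / (v_P − v_S) = Δt · (6.47·3.88)/(6.47−3.88) ≈ 9.6925·Δt.
So d_Receiver 1 = 94.58, d_Receiver 2 = 271.67, d_Receiver 3 = 247.55 km.
Circle about each station: (x − 116.3)² + (y + 126.9)² = 94.58²; (x + 163.0)² + (y + 116.2)² = 271.67²; (x + 75.0)² + (y − 144.4)² = 247.55².
Subtracting pairs of circle equations eliminates x²+y² and gives linear equations (the radical axes):
-558.6 x + 21.4 y = -54417.07
-382.6 x + 542.6 y = -55488.57
Solving the 2×2 system: x ≈ 96.1, y ≈ -34.5 km.

x ≈ 96.1 km, y ≈ -34.5 km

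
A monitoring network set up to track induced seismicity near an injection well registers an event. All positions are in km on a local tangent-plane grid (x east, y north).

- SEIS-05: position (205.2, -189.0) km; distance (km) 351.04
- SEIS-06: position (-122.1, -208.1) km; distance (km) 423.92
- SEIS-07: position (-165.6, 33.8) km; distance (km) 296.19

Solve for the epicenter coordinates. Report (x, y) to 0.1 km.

Circle about each station: (x − 205.2)² + (y + 189.0)² = 351.04²; (x + 122.1)² + (y + 208.1)² = 423.92²; (x + 165.6)² + (y − 33.8)² = 296.19².
Subtracting the SEIS-05 equation from the SEIS-06 and SEIS-07 equations removes the quadratic terms:
-654.6 x − 38.2 y = -76093.10
-741.6 x + 445.6 y = -13761.67
Solving the 2×2 system: x ≈ 107.6, y ≈ 148.2 km.

x ≈ 107.6 km, y ≈ 148.2 km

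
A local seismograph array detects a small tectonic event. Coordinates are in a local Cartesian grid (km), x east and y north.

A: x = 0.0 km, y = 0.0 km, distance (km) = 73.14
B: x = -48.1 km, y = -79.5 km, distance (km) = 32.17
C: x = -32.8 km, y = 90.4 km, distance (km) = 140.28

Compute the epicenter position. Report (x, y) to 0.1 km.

(-55.1, -48.1)

Circle about each station: x² + y² = 73.14²; (x + 48.1)² + (y + 79.5)² = 32.17²; (x + 32.8)² + (y − 90.4)² = 140.28².
Subtracting the A equation from the B and C equations removes the quadratic terms:
-96.2 x − 159.0 y = 12948.41
-65.6 x + 180.8 y = -5081.02
Solving the 2×2 system: x ≈ -55.1, y ≈ -48.1 km.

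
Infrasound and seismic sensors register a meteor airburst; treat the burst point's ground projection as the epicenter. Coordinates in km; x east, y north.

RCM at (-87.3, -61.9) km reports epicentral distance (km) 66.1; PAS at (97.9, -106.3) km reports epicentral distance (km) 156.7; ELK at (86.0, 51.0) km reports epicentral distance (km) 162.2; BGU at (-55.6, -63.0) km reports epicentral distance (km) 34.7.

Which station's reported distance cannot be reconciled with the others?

PAS

Solve using three stations at a time. Using RCM, ELK, BGU (subtract circle equations pairwise → linear system) gives (x, y) ≈ (-21.8, -70.2).
Distances from that point to each station vs reported:
  RCM: calculated 66.0 vs reported 66.1 → residual 0.1 km
  PAS: calculated 125.0 vs reported 156.7 → residual 31.7 km
  ELK: calculated 162.2 vs reported 162.2 → residual 0.0 km
  BGU: calculated 34.6 vs reported 34.7 → residual 0.1 km
RCM, ELK, BGU are mutually consistent (residuals ≈ 0); PAS is off by 31.7 km.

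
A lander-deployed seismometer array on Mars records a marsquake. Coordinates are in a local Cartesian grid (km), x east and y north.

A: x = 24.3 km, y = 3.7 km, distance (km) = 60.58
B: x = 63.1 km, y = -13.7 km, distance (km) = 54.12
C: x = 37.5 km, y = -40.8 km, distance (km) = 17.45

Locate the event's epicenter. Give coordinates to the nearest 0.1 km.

x ≈ 30.1 km, y ≈ -56.6 km

Circle about each station: (x − 24.3)² + (y − 3.7)² = 60.58²; (x − 63.1)² + (y + 13.7)² = 54.12²; (x − 37.5)² + (y + 40.8)² = 17.45².
Subtracting pairs of circle equations eliminates x²+y² and gives linear equations (the radical axes):
77.6 x − 34.8 y = 4306.08
26.4 x − 89.0 y = 5832.14
Solving the 2×2 system: x ≈ 30.1, y ≈ -56.6 km.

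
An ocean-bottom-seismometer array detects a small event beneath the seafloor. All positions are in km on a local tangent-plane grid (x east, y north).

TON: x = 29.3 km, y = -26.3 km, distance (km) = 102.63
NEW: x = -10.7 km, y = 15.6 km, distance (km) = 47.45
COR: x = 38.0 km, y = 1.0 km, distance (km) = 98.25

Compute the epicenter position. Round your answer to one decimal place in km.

Circle about each station: (x − 29.3)² + (y + 26.3)² = 102.63²; (x + 10.7)² + (y − 15.6)² = 47.45²; (x − 38.0)² + (y − 1.0)² = 98.25².
Subtracting pairs of circle equations eliminates x²+y² and gives linear equations (the radical axes):
-80.0 x + 83.8 y = 7089.08
17.4 x + 54.6 y = 774.67
Solving the 2×2 system: x ≈ -55.3, y ≈ 31.8 km.
Check against TON (with the unrounded x, y): √((x − 29.3)²+(y + 26.3)²) = 102.63 ≈ 102.63 km. ✓

(-55.3, 31.8)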